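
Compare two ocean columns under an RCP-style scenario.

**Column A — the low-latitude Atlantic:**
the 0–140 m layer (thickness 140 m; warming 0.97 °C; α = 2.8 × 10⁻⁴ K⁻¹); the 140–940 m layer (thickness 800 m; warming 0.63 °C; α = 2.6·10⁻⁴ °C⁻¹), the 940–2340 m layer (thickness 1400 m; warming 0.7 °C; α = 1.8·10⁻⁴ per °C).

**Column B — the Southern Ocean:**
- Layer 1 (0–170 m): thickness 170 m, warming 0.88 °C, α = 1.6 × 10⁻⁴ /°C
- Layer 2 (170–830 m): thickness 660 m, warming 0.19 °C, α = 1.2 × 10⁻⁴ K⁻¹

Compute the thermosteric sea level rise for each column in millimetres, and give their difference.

Δh_A ≈ 345 mm, Δh_B ≈ 39.0 mm; difference ≈ 306 mm

A Layer 1: 140 × 0.97 × 2.8×10⁻⁴ = 0.038024 m
A Layer 2: 2.6×10⁻⁴ × 800 × 0.63 = 0.13104 m
A 940–2340 m: 1400 × 1.8×10⁻⁴ × 0.7 = 0.17640 m
A total: 0.345464 m
B 1.6×10⁻⁴ × 0.88 × 170 = 0.023936 m
B 1.2×10⁻⁴ × 660 × 0.19 = 0.015048 m
B total: 0.038984 m
Difference: 0.345464 − 0.038984 = 0.30648 m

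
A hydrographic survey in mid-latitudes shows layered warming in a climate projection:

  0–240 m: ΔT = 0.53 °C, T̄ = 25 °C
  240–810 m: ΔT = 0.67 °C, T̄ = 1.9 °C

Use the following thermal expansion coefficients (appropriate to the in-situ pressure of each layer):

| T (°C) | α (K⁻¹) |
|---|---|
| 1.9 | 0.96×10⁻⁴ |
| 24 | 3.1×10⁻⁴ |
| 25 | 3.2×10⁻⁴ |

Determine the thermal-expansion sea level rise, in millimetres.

about 77.4 mm

Layer 1 at 25 °C → α = 3.2×10⁻⁴ K⁻¹
Layer 2 at 1.9 °C → α = 0.96×10⁻⁴ K⁻¹
0–240 m: 240 × 0.53 × 3.2×10⁻⁴ = 0.040704 m
0.96×10⁻⁴ × 570 × 0.67 = 0.0366624 m
Δh = 0.040704 + 0.0366624 = 0.0773664 m ≈ 77.4 mm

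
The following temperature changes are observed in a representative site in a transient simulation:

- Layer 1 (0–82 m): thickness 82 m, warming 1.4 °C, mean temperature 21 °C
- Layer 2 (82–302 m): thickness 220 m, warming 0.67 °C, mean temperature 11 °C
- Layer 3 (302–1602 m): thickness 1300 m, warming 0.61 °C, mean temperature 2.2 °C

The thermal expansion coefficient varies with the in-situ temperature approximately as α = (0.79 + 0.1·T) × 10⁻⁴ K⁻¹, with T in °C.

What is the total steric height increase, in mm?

Layer 1: α = (0.79 + 0.1×21)×10⁻⁴ = 2.89×10⁻⁴ K⁻¹
Layer 2: α = (0.79 + 0.1×11)×10⁻⁴ = 1.89×10⁻⁴ K⁻¹
Layer 3: α = (0.79 + 0.1×2.2)×10⁻⁴ = 1.01×10⁻⁴ K⁻¹
82 × 1.4 × 2.89×10⁻⁴ = 0.0331772 m
82–302 m: 220 × 1.89×10⁻⁴ × 0.67 = 0.0278586 m
302–1602 m: 1300 × 1.01×10⁻⁴ × 0.61 = 0.080093 m
Δh = 0.0331772 + 0.0278586 + 0.080093 = 0.1411288 m

Δh ≈ 141 mm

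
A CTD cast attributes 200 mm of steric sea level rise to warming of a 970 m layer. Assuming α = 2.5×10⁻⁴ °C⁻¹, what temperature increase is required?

ΔT ≈ 0.825 K

ΔT = Δh/(αH) = 0.2 / (2.5×10⁻⁴ × 970) ≈ 0.8247 K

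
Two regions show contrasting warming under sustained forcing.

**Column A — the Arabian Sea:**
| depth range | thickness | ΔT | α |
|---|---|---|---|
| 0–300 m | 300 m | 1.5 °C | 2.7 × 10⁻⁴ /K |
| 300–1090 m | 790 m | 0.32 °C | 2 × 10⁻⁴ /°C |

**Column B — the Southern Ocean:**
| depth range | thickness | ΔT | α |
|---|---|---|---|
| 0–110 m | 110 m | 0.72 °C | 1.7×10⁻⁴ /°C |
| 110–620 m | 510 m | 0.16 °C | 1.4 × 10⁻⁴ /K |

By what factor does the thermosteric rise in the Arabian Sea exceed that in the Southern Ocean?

A 0–300 m: 2.7×10⁻⁴ × 1.5 × 300 = 0.12150 m
A Layer 2: 2×10⁻⁴ × 790 × 0.32 = 0.05056 m
A total: 0.17206 m
B 110 × 0.72 × 1.7×10⁻⁴ = 0.013464 m
B Layer 2: 510 × 1.4×10⁻⁴ × 0.16 = 0.011424 m
B total: 0.024888 m
Ratio: 0.17206 / 0.024888 ≈ 6.913

6.91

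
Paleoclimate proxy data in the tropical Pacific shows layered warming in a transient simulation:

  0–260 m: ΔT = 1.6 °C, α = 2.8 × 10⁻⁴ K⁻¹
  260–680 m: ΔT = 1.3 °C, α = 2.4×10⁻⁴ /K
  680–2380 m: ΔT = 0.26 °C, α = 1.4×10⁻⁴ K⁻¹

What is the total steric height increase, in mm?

1.6 × 2.8×10⁻⁴ × 260 = 0.11648 m
1.3 × 420 × 2.4×10⁻⁴ = 0.13104 m
680–2380 m: 0.26 × 1.4×10⁻⁴ × 1700 = 0.06188 m
Δh = 0.11648 + 0.13104 + 0.06188 = 0.30940 m ≈ 310 mm

310 mm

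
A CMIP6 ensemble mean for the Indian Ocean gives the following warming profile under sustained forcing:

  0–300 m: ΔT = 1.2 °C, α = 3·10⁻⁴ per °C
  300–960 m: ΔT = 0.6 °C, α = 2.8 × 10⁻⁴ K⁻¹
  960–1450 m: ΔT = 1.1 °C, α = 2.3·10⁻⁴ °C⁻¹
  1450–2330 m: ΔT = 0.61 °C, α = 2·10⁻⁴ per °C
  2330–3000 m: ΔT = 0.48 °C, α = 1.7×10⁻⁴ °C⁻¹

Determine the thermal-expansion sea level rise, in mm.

300 × 3×10⁻⁴ × 1.2 = 0.10800 m
Layer 2: 2.8×10⁻⁴ × 660 × 0.6 = 0.11088 m
960–1450 m: 1.1 × 2.3×10⁻⁴ × 490 = 0.12397 m
1450–2330 m: 880 × 2×10⁻⁴ × 0.61 = 0.10736 m
Layer 5: 670 × 0.48 × 1.7×10⁻⁴ = 0.054672 m
Δh = 0.10800 + 0.11088 + 0.12397 + 0.10736 + 0.054672 = 0.504882 m

505 mm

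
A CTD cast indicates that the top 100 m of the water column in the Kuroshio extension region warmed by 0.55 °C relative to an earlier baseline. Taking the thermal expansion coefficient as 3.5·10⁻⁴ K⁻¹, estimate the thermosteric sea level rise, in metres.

Δh = 0.019 m

Δh = αΔT·H = 3.5×10⁻⁴ × 0.55 × 100 = 0.01925 m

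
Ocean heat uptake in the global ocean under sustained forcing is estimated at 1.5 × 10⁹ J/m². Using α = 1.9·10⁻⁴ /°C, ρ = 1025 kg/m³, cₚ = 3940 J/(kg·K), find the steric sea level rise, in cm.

Δh = αQ/(ρcₚ) = 1.9×10⁻⁴ × 1.5×10⁹ / (1025 × 3940) ≈ 0.070571 m

7.06 cm of thermosteric rise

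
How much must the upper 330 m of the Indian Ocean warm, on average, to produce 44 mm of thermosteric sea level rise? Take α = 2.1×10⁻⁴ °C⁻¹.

ΔT ≈ 0.635 K

ΔT = Δh/(αH) = 0.044 / (2.1×10⁻⁴ × 330) ≈ 0.6349 K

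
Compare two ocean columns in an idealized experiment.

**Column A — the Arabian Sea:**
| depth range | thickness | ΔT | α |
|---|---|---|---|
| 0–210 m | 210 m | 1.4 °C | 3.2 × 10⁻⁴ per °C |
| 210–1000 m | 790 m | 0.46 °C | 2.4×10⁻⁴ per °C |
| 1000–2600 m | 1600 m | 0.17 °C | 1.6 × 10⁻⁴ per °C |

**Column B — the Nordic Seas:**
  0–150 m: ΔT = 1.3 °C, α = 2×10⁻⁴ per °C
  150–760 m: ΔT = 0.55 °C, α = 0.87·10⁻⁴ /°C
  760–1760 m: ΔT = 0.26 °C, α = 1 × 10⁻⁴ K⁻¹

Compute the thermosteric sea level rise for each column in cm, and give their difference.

A 0–210 m: 1.4 × 210 × 3.2×10⁻⁴ = 0.09408 m
A 0.46 × 790 × 2.4×10⁻⁴ = 0.087216 m
A Layer 3: 1600 × 1.6×10⁻⁴ × 0.17 = 0.04352 m
A total: 0.224816 m
B 1.3 × 2×10⁻⁴ × 150 = 0.03900 m
B 610 × 0.87×10⁻⁴ × 0.55 = 0.0291885 m
B 760–1760 m: 0.26 × 1×10⁻⁴ × 1000 = 0.02600 m
B total: 0.0941885 m
Difference: 0.224816 − 0.0941885 = 0.1306275 m

Δh_A ≈ 22.5 cm, Δh_B ≈ 9.42 cm; difference ≈ 13.1 cm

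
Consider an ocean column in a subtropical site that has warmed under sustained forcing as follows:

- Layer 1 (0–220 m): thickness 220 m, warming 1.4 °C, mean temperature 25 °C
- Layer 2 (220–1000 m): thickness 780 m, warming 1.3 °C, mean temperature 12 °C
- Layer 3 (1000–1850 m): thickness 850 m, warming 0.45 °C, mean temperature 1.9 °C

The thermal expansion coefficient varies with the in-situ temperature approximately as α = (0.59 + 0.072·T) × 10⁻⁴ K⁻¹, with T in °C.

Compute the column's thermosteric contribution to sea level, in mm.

Layer 1: α = (0.59 + 0.072×25)×10⁻⁴ = 2.39×10⁻⁴ K⁻¹
Layer 2: α = (0.59 + 0.072×12)×10⁻⁴ = 1.454×10⁻⁴ K⁻¹
Layer 3: α = (0.59 + 0.072×1.9)×10⁻⁴ = 0.7268×10⁻⁴ K⁻¹
0–220 m: 1.4 × 220 × 2.39×10⁻⁴ = 0.073612 m
Layer 2: 1.454×10⁻⁴ × 780 × 1.3 = 0.1474356 m
Layer 3: 0.7268×10⁻⁴ × 0.45 × 850 = 0.0278001 m
Δh = 0.073612 + 0.1474356 + 0.0278001 = 0.2488477 m

Δh ≈ 249 mm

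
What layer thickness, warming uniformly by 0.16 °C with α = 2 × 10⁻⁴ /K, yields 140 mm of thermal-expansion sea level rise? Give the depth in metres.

H = Δh/(αΔT) = 0.14 / (2×10⁻⁴ × 0.16) = 4375 m

4380 m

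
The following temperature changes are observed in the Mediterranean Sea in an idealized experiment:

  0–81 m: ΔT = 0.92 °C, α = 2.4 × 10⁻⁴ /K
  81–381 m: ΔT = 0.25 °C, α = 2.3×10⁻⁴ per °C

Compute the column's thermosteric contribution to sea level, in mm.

2.4×10⁻⁴ × 81 × 0.92 = 0.0178848 m
81–381 m: 0.25 × 300 × 2.3×10⁻⁴ = 0.01725 m
Δh = 0.0178848 + 0.01725 = 0.0351348 m

Δh ≈ 35.1 mm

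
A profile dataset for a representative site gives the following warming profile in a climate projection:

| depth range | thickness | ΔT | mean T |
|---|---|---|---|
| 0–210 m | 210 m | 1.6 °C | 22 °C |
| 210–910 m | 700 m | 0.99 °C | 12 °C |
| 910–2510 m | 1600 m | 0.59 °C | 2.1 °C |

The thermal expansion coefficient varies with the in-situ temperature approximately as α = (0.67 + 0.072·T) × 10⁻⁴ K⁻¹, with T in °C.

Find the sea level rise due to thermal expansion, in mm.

Δh = 260 mm

Layer 1: α = (0.67 + 0.072×22)×10⁻⁴ = 2.254×10⁻⁴ K⁻¹
Layer 2: α = (0.67 + 0.072×12)×10⁻⁴ = 1.534×10⁻⁴ K⁻¹
Layer 3: α = (0.67 + 0.072×2.1)×10⁻⁴ = 0.8212×10⁻⁴ K⁻¹
0–210 m: 1.6 × 210 × 2.254×10⁻⁴ = 0.0757344 m
210–910 m: 1.534×10⁻⁴ × 0.99 × 700 = 0.1063062 m
Layer 3: 0.59 × 1600 × 0.8212×10⁻⁴ = 0.07752128 m
Δh = 0.0757344 + 0.1063062 + 0.07752128 = 0.25956188 m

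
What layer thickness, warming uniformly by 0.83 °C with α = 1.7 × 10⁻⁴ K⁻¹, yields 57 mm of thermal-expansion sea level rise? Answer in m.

H = Δh/(αΔT) = 0.057 / (1.7×10⁻⁴ × 0.83) ≈ 404.0 m

400 m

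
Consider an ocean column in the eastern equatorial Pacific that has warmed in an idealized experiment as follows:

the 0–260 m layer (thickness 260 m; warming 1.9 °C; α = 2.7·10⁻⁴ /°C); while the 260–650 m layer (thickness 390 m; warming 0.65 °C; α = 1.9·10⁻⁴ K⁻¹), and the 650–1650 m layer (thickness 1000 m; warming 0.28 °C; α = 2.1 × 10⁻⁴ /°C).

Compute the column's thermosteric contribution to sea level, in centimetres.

Layer 1: 260 × 2.7×10⁻⁴ × 1.9 = 0.13338 m
Layer 2: 0.65 × 390 × 1.9×10⁻⁴ = 0.048165 m
2.1×10⁻⁴ × 0.28 × 1000 = 0.05880 m
Δh = 0.13338 + 0.048165 + 0.05880 = 0.240345 m

Δh = 24.0 cm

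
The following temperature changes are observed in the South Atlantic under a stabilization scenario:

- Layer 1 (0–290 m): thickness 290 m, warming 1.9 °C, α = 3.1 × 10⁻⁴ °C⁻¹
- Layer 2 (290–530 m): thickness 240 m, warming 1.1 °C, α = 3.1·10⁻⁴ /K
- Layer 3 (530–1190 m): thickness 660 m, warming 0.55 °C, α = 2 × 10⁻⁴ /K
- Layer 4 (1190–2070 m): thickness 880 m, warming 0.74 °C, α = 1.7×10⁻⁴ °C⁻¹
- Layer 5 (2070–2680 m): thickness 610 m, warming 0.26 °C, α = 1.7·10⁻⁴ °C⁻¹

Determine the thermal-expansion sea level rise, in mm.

Layer 1: 3.1×10⁻⁴ × 1.9 × 290 = 0.17081 m
240 × 1.1 × 3.1×10⁻⁴ = 0.08184 m
660 × 0.55 × 2×10⁻⁴ = 0.07260 m
1190–2070 m: 880 × 1.7×10⁻⁴ × 0.74 = 0.110704 m
1.7×10⁻⁴ × 0.26 × 610 = 0.026962 m
Δh = 0.17081 + 0.08184 + 0.07260 + 0.110704 + 0.026962 = 0.462916 m

Δh ≈ 460 mm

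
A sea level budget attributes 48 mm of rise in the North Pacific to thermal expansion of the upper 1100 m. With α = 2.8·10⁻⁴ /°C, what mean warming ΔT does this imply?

ΔT = Δh/(αH) = 0.048 / (2.8×10⁻⁴ × 1100) ≈ 0.1558 °C

about 0.156 °C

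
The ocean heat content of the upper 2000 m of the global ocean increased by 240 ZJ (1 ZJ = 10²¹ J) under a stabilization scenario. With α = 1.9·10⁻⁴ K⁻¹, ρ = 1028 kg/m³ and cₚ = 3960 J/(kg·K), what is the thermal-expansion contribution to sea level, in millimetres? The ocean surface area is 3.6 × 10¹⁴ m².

Δh ≈ 31.1 mm

Per unit area: Q = 240×10²¹ / (3.6×10¹⁴) ≈ 6.667×10⁸ J/m²
Δh = αQ/(ρcₚ) = 1.9×10⁻⁴ × 6.667×10⁸ / (1028 × 3960) ≈ 0.031117 m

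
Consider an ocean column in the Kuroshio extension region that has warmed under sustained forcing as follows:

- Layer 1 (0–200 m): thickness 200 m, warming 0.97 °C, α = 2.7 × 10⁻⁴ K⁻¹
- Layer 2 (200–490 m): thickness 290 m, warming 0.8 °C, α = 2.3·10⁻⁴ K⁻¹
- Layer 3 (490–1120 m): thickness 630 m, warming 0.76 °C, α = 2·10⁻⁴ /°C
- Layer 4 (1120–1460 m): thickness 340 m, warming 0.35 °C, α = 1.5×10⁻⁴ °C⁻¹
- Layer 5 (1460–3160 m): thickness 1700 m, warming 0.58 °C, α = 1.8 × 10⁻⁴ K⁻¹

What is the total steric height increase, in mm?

Layer 1: 2.7×10⁻⁴ × 200 × 0.97 = 0.05238 m
Layer 2: 290 × 2.3×10⁻⁴ × 0.8 = 0.05336 m
490–1120 m: 630 × 2×10⁻⁴ × 0.76 = 0.09576 m
Layer 4: 0.35 × 340 × 1.5×10⁻⁴ = 0.01785 m
Layer 5: 0.58 × 1700 × 1.8×10⁻⁴ = 0.17748 m
Δh = 0.05238 + 0.05336 + 0.09576 + 0.01785 + 0.17748 = 0.39683 m

400 mm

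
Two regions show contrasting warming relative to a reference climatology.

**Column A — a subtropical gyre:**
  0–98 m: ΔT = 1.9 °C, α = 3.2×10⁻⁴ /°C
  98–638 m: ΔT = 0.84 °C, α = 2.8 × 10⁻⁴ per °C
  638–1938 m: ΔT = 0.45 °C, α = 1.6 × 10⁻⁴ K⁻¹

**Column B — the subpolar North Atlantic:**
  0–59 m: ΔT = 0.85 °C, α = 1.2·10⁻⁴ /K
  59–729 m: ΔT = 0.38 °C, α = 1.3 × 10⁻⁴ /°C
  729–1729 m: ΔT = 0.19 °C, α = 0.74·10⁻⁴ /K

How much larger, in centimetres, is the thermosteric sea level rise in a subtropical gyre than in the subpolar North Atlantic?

22.7 cm

A 0–98 m: 1.9 × 3.2×10⁻⁴ × 98 = 0.059584 m
A 98–638 m: 0.84 × 540 × 2.8×10⁻⁴ = 0.127008 m
A 638–1938 m: 0.45 × 1.6×10⁻⁴ × 1300 = 0.09360 m
A total: 0.280192 m
B 1.2×10⁻⁴ × 59 × 0.85 = 0.006018 m
B 59–729 m: 1.3×10⁻⁴ × 670 × 0.38 = 0.033098 m
B Layer 3: 0.19 × 0.74×10⁻⁴ × 1000 = 0.01406 m
B total: 0.053176 m
Difference: 0.280192 − 0.053176 = 0.227016 m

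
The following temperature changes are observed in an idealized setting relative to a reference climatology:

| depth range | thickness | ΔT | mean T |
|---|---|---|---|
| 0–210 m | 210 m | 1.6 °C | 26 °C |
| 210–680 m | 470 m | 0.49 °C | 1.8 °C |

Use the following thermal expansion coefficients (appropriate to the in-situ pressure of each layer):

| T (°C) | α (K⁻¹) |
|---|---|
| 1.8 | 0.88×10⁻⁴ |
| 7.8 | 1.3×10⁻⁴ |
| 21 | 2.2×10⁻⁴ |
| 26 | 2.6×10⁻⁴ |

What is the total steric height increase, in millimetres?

108 mm

Layer 1 at 26 °C → α = 2.6×10⁻⁴ K⁻¹
Layer 2 at 1.8 °C → α = 0.88×10⁻⁴ K⁻¹
2.6×10⁻⁴ × 1.6 × 210 = 0.08736 m
210–680 m: 470 × 0.49 × 0.88×10⁻⁴ = 0.0202664 m
Δh = 0.08736 + 0.0202664 = 0.1076264 m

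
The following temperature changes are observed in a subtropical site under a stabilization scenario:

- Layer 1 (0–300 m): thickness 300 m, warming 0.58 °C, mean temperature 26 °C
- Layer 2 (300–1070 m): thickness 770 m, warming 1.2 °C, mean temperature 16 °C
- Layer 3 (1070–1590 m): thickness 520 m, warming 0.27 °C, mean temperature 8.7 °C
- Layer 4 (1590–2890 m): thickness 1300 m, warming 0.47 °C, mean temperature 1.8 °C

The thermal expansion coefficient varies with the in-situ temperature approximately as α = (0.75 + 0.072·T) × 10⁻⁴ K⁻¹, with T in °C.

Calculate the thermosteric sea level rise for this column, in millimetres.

294 mm

Layer 1: α = (0.75 + 0.072×26)×10⁻⁴ = 2.622×10⁻⁴ K⁻¹
Layer 2: α = (0.75 + 0.072×16)×10⁻⁴ = 1.902×10⁻⁴ K⁻¹
Layer 3: α = (0.75 + 0.072×8.7)×10⁻⁴ = 1.3764×10⁻⁴ K⁻¹
Layer 4: α = (0.75 + 0.072×1.8)×10⁻⁴ = 0.8796×10⁻⁴ K⁻¹
Layer 1: 2.622×10⁻⁴ × 300 × 0.58 = 0.0456228 m
300–1070 m: 1.902×10⁻⁴ × 1.2 × 770 = 0.1757448 m
1070–1590 m: 1.3764×10⁻⁴ × 0.27 × 520 = 0.019324656 m
1590–2890 m: 0.8796×10⁻⁴ × 1300 × 0.47 = 0.05374356 m
Δh = 0.0456228 + 0.1757448 + 0.019324656 + 0.05374356 = 0.294435816 m ≈ 294 mm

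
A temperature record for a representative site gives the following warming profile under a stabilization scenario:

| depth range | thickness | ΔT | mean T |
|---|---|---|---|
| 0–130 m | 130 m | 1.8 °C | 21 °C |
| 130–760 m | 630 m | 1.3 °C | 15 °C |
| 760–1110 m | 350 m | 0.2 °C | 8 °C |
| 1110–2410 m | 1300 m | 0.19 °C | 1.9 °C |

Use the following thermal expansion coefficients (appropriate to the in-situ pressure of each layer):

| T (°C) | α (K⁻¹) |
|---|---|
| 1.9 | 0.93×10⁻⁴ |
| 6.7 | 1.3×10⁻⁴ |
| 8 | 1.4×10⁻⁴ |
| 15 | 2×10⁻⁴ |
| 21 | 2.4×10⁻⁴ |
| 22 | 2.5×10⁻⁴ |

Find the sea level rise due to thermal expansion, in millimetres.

Layer 1 at 21 °C → α = 2.4×10⁻⁴ K⁻¹
Layer 2 at 15 °C → α = 2×10⁻⁴ K⁻¹
Layer 3 at 8 °C → α = 1.4×10⁻⁴ K⁻¹
Layer 4 at 1.9 °C → α = 0.93×10⁻⁴ K⁻¹
Layer 1: 1.8 × 130 × 2.4×10⁻⁴ = 0.05616 m
130–760 m: 1.3 × 2×10⁻⁴ × 630 = 0.16380 m
760–1110 m: 1.4×10⁻⁴ × 350 × 0.2 = 0.00980 m
0.93×10⁻⁴ × 0.19 × 1300 = 0.022971 m
Δh = 0.05616 + 0.16380 + 0.00980 + 0.022971 = 0.252731 m

Δh ≈ 253 mm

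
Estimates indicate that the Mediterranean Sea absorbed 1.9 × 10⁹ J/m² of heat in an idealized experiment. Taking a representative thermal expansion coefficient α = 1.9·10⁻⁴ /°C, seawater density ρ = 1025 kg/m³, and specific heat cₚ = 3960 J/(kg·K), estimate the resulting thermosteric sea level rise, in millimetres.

Δh = αQ/(ρcₚ) = 1.9×10⁻⁴ × 1.9×10⁹ / (1025 × 3960) ≈ 0.088938 m

about 88.9 mm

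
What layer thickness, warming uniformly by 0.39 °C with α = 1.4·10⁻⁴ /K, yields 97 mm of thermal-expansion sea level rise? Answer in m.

about 1780 m

H = Δh/(αΔT) = 0.097 / (1.4×10⁻⁴ × 0.39) ≈ 1777 m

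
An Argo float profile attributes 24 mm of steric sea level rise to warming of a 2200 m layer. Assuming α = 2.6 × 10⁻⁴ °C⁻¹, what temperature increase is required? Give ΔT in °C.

ΔT ≈ 0.0420 °C

ΔT = Δh/(αH) = 0.024 / (2.6×10⁻⁴ × 2200) ≈ 0.04196 °C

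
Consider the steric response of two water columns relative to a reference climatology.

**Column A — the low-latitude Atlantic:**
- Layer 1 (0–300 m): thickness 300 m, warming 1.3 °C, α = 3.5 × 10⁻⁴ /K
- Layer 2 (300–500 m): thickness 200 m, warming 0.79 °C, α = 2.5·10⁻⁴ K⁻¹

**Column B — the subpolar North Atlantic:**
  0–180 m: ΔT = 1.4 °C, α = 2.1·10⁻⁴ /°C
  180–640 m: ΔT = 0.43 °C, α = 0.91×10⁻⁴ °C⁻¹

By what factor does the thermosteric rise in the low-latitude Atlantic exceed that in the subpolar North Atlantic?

a factor of 2.48

A Layer 1: 1.3 × 3.5×10⁻⁴ × 300 = 0.13650 m
A 2.5×10⁻⁴ × 200 × 0.79 = 0.03950 m
A total: 0.17600 m
B 180 × 2.1×10⁻⁴ × 1.4 = 0.05292 m
B 180–640 m: 0.91×10⁻⁴ × 460 × 0.43 = 0.0179998 m
B total: 0.0709198 m
Ratio: 0.17600 / 0.0709198 ≈ 2.482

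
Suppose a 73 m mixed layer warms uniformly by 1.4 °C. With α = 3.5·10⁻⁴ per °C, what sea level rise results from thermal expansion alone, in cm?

Δh = αΔT·H = 3.5×10⁻⁴ × 1.4 × 73 = 0.03577 m

3.58 cm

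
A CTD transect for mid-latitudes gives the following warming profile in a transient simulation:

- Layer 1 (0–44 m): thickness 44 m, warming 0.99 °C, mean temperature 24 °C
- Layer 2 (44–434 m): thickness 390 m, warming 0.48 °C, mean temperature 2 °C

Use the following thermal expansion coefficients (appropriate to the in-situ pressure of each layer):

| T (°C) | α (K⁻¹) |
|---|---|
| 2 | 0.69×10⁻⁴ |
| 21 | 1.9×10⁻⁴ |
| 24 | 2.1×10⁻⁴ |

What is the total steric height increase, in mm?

Δh = 22 mm

Layer 1 at 24 °C → α = 2.1×10⁻⁴ K⁻¹
Layer 2 at 2 °C → α = 0.69×10⁻⁴ K⁻¹
2.1×10⁻⁴ × 44 × 0.99 = 0.0091476 m
0.48 × 0.69×10⁻⁴ × 390 = 0.0129168 m
Δh = 0.0091476 + 0.0129168 = 0.0220644 m ≈ 22 mm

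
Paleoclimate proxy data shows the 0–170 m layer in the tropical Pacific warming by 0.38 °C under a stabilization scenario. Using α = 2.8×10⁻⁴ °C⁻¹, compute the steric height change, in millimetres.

Δh ≈ 18.1 mm

Δh = αΔT·H = 2.8×10⁻⁴ × 0.38 × 170 = 0.018088 m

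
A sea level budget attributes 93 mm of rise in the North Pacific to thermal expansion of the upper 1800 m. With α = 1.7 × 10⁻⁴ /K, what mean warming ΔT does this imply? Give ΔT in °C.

0.30 °C

ΔT = Δh/(αH) = 0.093 / (1.7×10⁻⁴ × 1800) ≈ 0.3039 °C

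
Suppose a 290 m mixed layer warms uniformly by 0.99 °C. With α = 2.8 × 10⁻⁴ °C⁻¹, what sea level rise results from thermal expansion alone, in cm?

Δh = αΔT·H = 2.8×10⁻⁴ × 0.99 × 290 = 0.080388 m

Δh = 8.0 cm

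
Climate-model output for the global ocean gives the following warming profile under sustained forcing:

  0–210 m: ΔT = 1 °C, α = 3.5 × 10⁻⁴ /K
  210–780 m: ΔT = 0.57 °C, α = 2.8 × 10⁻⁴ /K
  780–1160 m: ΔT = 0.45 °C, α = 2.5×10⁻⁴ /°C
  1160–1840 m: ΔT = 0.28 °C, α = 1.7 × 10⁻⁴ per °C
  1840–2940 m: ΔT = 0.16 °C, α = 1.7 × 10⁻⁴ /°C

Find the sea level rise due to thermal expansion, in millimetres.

about 270 mm

Layer 1: 210 × 1 × 3.5×10⁻⁴ = 0.07350 m
210–780 m: 0.57 × 570 × 2.8×10⁻⁴ = 0.090972 m
Layer 3: 2.5×10⁻⁴ × 380 × 0.45 = 0.04275 m
1160–1840 m: 680 × 0.28 × 1.7×10⁻⁴ = 0.032368 m
1840–2940 m: 0.16 × 1.7×10⁻⁴ × 1100 = 0.02992 m
Δh = 0.07350 + 0.090972 + 0.04275 + 0.032368 + 0.02992 = 0.26951 m ≈ 270 mm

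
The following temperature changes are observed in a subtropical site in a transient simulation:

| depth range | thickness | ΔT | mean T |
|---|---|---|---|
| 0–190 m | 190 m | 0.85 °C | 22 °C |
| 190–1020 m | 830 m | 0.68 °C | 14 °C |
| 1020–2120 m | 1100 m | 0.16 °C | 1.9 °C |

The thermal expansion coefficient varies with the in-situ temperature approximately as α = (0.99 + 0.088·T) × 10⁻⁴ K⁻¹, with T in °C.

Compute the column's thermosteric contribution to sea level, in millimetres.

Δh ≈ 190 mm

Layer 1: α = (0.99 + 0.088×22)×10⁻⁴ = 2.926×10⁻⁴ K⁻¹
Layer 2: α = (0.99 + 0.088×14)×10⁻⁴ = 2.222×10⁻⁴ K⁻¹
Layer 3: α = (0.99 + 0.088×1.9)×10⁻⁴ = 1.1572×10⁻⁴ K⁻¹
0–190 m: 190 × 2.926×10⁻⁴ × 0.85 = 0.0472549 m
190–1020 m: 0.68 × 2.222×10⁻⁴ × 830 = 0.12540968 m
Layer 3: 0.16 × 1.1572×10⁻⁴ × 1100 = 0.02036672 m
Δh = 0.0472549 + 0.12540968 + 0.02036672 = 0.1930313 m ≈ 190 mm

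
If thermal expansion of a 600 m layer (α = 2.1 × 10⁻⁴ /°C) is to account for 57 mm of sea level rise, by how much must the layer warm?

ΔT = Δh/(αH) = 0.057 / (2.1×10⁻⁴ × 600) ≈ 0.4524 °C

about 0.45 °C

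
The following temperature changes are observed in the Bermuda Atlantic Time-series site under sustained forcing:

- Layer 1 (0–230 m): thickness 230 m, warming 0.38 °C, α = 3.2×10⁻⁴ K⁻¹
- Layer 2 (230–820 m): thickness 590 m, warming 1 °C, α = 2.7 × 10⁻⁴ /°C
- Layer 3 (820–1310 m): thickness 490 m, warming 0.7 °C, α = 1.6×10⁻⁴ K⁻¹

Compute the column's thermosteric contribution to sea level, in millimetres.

about 242 mm

3.2×10⁻⁴ × 230 × 0.38 = 0.027968 m
Layer 2: 2.7×10⁻⁴ × 1 × 590 = 0.15930 m
820–1310 m: 490 × 1.6×10⁻⁴ × 0.7 = 0.05488 m
Δh = 0.027968 + 0.15930 + 0.05488 = 0.242148 m ≈ 242 mm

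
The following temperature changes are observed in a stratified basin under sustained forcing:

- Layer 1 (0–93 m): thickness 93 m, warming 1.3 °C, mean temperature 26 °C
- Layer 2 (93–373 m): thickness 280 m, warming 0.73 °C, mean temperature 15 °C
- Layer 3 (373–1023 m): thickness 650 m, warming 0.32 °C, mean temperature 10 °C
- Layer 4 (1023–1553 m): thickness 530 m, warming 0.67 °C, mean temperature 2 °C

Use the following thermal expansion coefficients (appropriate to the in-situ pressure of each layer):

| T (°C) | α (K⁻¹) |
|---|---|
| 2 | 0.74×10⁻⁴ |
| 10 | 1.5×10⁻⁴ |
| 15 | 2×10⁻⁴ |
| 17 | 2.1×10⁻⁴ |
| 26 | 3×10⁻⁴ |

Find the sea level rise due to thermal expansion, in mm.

Δh = 135 mm

Layer 1 at 26 °C → α = 3×10⁻⁴ K⁻¹
Layer 2 at 15 °C → α = 2×10⁻⁴ K⁻¹
Layer 3 at 10 °C → α = 1.5×10⁻⁴ K⁻¹
Layer 4 at 2 °C → α = 0.74×10⁻⁴ K⁻¹
Layer 1: 1.3 × 3×10⁻⁴ × 93 = 0.03627 m
Layer 2: 0.73 × 2×10⁻⁴ × 280 = 0.04088 m
Layer 3: 0.32 × 650 × 1.5×10⁻⁴ = 0.03120 m
1023–1553 m: 530 × 0.67 × 0.74×10⁻⁴ = 0.0262774 m
Δh = 0.03627 + 0.04088 + 0.03120 + 0.0262774 = 0.1346274 m ≈ 135 mm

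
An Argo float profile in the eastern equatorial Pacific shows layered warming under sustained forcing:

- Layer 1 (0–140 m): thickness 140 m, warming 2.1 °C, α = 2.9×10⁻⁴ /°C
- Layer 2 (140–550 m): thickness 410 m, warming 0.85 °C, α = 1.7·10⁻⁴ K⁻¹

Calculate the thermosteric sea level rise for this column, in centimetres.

Layer 1: 2.1 × 140 × 2.9×10⁻⁴ = 0.08526 m
1.7×10⁻⁴ × 410 × 0.85 = 0.059245 m
Δh = 0.08526 + 0.059245 = 0.144505 m

about 14.5 cm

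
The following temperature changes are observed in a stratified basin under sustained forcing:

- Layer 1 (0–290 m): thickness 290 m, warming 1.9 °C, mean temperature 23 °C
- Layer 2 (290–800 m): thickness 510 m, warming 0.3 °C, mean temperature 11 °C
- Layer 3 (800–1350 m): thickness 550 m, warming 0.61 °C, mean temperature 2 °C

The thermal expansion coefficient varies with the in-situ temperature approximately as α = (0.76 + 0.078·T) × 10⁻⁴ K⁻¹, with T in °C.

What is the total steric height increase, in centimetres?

Layer 1: α = (0.76 + 0.078×23)×10⁻⁴ = 2.554×10⁻⁴ K⁻¹
Layer 2: α = (0.76 + 0.078×11)×10⁻⁴ = 1.618×10⁻⁴ K⁻¹
Layer 3: α = (0.76 + 0.078×2)×10⁻⁴ = 0.916×10⁻⁴ K⁻¹
0–290 m: 1.9 × 290 × 2.554×10⁻⁴ = 0.1407254 m
290–800 m: 510 × 1.618×10⁻⁴ × 0.3 = 0.0247554 m
0.916×10⁻⁴ × 0.61 × 550 = 0.0307318 m
Δh = 0.1407254 + 0.0247554 + 0.0307318 = 0.1962126 m

Δh ≈ 19.6 cm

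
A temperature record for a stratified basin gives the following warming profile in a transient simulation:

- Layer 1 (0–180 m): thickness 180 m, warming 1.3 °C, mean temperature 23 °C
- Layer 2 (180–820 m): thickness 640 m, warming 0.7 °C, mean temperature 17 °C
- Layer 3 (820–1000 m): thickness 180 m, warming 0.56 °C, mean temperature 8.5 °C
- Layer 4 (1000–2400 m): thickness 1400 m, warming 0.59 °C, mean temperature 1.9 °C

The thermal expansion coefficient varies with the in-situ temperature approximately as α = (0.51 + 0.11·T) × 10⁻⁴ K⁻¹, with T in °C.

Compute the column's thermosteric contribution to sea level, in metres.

Δh ≈ 0.252 m

Layer 1: α = (0.51 + 0.11×23)×10⁻⁴ = 3.04×10⁻⁴ K⁻¹
Layer 2: α = (0.51 + 0.11×17)×10⁻⁴ = 2.38×10⁻⁴ K⁻¹
Layer 3: α = (0.51 + 0.11×8.5)×10⁻⁴ = 1.445×10⁻⁴ K⁻¹
Layer 4: α = (0.51 + 0.11×1.9)×10⁻⁴ = 0.719×10⁻⁴ K⁻¹
Layer 1: 3.04×10⁻⁴ × 1.3 × 180 = 0.071136 m
180–820 m: 2.38×10⁻⁴ × 0.7 × 640 = 0.106624 m
0.56 × 1.445×10⁻⁴ × 180 = 0.0145656 m
0.719×10⁻⁴ × 0.59 × 1400 = 0.0593894 m
Δh = 0.071136 + 0.106624 + 0.0145656 + 0.0593894 = 0.251715 m ≈ 0.252 m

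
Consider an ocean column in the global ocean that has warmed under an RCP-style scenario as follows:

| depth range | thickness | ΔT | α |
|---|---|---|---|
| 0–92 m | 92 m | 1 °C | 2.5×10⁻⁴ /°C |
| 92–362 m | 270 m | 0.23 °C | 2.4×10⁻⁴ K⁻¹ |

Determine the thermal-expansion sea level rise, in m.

0–92 m: 92 × 2.5×10⁻⁴ × 1 = 0.02300 m
92–362 m: 270 × 2.4×10⁻⁴ × 0.23 = 0.014904 m
Δh = 0.02300 + 0.014904 = 0.037904 m ≈ 0.0379 m

0.0379 m of thermosteric rise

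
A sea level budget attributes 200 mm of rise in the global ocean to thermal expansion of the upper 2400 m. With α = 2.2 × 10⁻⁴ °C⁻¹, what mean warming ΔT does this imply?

ΔT = Δh/(αH) = 0.2 / (2.2×10⁻⁴ × 2400) ≈ 0.3788 K

ΔT ≈ 0.38 K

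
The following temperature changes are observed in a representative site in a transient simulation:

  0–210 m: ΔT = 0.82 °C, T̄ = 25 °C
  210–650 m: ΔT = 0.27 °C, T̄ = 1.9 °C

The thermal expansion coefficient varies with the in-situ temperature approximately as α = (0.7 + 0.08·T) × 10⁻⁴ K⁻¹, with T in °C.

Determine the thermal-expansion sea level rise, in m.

0.0566 m of thermosteric rise

Layer 1: α = (0.7 + 0.08×25)×10⁻⁴ = 2.7×10⁻⁴ K⁻¹
Layer 2: α = (0.7 + 0.08×1.9)×10⁻⁴ = 0.852×10⁻⁴ K⁻¹
Layer 1: 210 × 2.7×10⁻⁴ × 0.82 = 0.046494 m
0.27 × 0.852×10⁻⁴ × 440 = 0.01012176 m
Δh = 0.046494 + 0.01012176 = 0.05661576 m ≈ 0.0566 m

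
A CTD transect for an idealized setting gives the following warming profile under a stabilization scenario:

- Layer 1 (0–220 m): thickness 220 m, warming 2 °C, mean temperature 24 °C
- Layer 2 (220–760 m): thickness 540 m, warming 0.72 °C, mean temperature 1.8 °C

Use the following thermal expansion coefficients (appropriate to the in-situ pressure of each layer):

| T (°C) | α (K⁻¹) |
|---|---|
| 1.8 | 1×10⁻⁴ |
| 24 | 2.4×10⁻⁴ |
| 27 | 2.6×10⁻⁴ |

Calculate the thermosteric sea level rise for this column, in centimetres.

about 14 cm

Layer 1 at 24 °C → α = 2.4×10⁻⁴ K⁻¹
Layer 2 at 1.8 °C → α = 1×10⁻⁴ K⁻¹
2.4×10⁻⁴ × 2 × 220 = 0.10560 m
220–760 m: 540 × 0.72 × 1×10⁻⁴ = 0.03888 m
Δh = 0.10560 + 0.03888 = 0.14448 m ≈ 14 cm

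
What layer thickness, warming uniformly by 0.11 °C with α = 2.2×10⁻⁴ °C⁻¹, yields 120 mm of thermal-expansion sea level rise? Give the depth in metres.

5000 m

H = Δh/(αΔT) = 0.12 / (2.2×10⁻⁴ × 0.11) ≈ 4959 m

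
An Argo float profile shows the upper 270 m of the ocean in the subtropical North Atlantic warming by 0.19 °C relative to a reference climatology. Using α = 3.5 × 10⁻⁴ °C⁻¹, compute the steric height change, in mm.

Δh = αΔT·H = 3.5×10⁻⁴ × 0.19 × 270 = 0.017955 m

Δh ≈ 18.0 mm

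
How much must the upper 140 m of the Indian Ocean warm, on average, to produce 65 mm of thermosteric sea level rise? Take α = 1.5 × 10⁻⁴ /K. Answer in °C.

ΔT = Δh/(αH) = 0.065 / (1.5×10⁻⁴ × 140) ≈ 3.095 °C

about 3.1 °C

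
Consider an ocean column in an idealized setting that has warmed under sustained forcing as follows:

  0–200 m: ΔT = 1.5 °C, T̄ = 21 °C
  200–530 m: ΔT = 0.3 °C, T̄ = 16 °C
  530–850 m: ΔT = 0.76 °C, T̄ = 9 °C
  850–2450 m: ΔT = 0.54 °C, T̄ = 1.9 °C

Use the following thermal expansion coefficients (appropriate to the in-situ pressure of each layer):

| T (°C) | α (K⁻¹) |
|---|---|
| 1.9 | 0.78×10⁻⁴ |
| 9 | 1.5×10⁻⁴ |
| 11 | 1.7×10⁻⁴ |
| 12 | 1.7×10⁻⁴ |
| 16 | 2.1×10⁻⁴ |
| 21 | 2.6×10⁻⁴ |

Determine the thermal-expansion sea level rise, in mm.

Δh ≈ 203 mm

Layer 1 at 21 °C → α = 2.6×10⁻⁴ K⁻¹
Layer 2 at 16 °C → α = 2.1×10⁻⁴ K⁻¹
Layer 3 at 9 °C → α = 1.5×10⁻⁴ K⁻¹
Layer 4 at 1.9 °C → α = 0.78×10⁻⁴ K⁻¹
1.5 × 2.6×10⁻⁴ × 200 = 0.07800 m
Layer 2: 0.3 × 330 × 2.1×10⁻⁴ = 0.02079 m
320 × 0.76 × 1.5×10⁻⁴ = 0.03648 m
Layer 4: 1600 × 0.54 × 0.78×10⁻⁴ = 0.067392 m
Δh = 0.07800 + 0.02079 + 0.03648 + 0.067392 = 0.202662 m ≈ 203 mm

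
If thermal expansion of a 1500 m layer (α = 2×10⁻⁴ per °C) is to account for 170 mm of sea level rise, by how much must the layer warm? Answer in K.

about 0.57 K

ΔT = Δh/(αH) = 0.17 / (2×10⁻⁴ × 1500) ≈ 0.5667 K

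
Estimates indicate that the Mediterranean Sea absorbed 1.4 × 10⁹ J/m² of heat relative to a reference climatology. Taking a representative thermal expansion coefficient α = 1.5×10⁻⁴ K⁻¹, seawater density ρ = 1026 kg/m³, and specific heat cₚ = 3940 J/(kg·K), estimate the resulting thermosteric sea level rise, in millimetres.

about 51.9 mm

Δh = αQ/(ρcₚ) = 1.5×10⁻⁴ × 1.4×10⁹ / (1026 × 3940) ≈ 0.051949 m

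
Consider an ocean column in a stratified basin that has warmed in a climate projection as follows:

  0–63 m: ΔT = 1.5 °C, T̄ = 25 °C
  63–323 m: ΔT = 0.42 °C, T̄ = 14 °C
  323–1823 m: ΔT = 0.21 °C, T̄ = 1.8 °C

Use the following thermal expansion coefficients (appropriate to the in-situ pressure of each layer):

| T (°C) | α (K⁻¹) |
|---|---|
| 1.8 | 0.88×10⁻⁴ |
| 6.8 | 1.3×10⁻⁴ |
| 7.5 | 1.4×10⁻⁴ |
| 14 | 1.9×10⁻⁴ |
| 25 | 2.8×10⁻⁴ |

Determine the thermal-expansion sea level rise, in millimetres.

Layer 1 at 25 °C → α = 2.8×10⁻⁴ K⁻¹
Layer 2 at 14 °C → α = 1.9×10⁻⁴ K⁻¹
Layer 3 at 1.8 °C → α = 0.88×10⁻⁴ K⁻¹
2.8×10⁻⁴ × 63 × 1.5 = 0.02646 m
Layer 2: 1.9×10⁻⁴ × 260 × 0.42 = 0.020748 m
Layer 3: 0.21 × 1500 × 0.88×10⁻⁴ = 0.02772 m
Δh = 0.02646 + 0.020748 + 0.02772 = 0.074928 m ≈ 74.9 mm

74.9 mm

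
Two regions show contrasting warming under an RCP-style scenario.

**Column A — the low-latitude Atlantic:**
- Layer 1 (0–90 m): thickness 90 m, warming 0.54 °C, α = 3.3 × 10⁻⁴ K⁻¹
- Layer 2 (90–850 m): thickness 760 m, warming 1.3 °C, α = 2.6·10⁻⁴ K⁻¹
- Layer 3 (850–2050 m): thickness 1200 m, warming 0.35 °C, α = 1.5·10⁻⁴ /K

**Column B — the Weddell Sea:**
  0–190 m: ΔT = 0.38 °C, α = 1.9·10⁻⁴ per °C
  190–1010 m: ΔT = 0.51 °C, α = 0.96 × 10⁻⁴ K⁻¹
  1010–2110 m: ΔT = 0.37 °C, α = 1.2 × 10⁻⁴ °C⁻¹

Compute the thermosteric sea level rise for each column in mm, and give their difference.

Δh_A ≈ 336 mm, Δh_B ≈ 103 mm; difference ≈ 233 mm

A 90 × 3.3×10⁻⁴ × 0.54 = 0.016038 m
A 2.6×10⁻⁴ × 760 × 1.3 = 0.25688 m
A Layer 3: 1200 × 0.35 × 1.5×10⁻⁴ = 0.06300 m
A total: 0.335918 m
B 0–190 m: 190 × 1.9×10⁻⁴ × 0.38 = 0.013718 m
B Layer 2: 0.96×10⁻⁴ × 820 × 0.51 = 0.0401472 m
B 1.2×10⁻⁴ × 0.37 × 1100 = 0.04884 m
B total: 0.1027052 m
Difference: 0.335918 − 0.1027052 = 0.2332128 m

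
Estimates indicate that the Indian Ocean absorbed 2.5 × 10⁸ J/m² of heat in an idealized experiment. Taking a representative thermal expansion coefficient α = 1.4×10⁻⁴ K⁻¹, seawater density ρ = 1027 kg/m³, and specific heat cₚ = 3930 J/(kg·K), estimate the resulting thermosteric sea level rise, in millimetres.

Δh = αQ/(ρcₚ) = 1.4×10⁻⁴ × 2.5×10⁸ / (1027 × 3930) ≈ 0.0086717 m

Δh = 8.7 mm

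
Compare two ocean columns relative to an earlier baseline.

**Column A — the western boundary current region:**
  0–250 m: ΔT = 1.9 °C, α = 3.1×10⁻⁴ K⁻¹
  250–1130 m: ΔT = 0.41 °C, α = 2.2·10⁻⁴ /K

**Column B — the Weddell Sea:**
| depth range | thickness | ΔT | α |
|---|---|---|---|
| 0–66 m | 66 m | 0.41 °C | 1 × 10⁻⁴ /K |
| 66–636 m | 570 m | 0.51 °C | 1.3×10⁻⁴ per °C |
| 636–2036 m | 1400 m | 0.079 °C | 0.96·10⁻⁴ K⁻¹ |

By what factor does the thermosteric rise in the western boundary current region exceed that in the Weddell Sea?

A 0–250 m: 1.9 × 3.1×10⁻⁴ × 250 = 0.14725 m
A Layer 2: 0.41 × 880 × 2.2×10⁻⁴ = 0.079376 m
A total: 0.226626 m
B Layer 1: 66 × 1×10⁻⁴ × 0.41 = 0.002706 m
B Layer 2: 0.51 × 1.3×10⁻⁴ × 570 = 0.037791 m
B 636–2036 m: 1400 × 0.079 × 0.96×10⁻⁴ = 0.0106176 m
B total: 0.0511146 m
Ratio: 0.226626 / 0.0511146 ≈ 4.434

a factor of 4.4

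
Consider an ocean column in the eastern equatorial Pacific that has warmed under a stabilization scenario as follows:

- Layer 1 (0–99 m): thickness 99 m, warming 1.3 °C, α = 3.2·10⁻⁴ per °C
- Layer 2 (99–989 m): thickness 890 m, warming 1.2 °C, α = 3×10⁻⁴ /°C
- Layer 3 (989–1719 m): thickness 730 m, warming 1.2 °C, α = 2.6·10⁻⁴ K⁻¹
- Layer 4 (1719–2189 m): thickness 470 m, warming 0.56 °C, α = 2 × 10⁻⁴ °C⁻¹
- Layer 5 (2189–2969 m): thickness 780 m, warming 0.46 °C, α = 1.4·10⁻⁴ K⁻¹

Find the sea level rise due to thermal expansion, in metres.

Layer 1: 3.2×10⁻⁴ × 99 × 1.3 = 0.041184 m
99–989 m: 890 × 3×10⁻⁴ × 1.2 = 0.32040 m
989–1719 m: 730 × 2.6×10⁻⁴ × 1.2 = 0.22776 m
0.56 × 470 × 2×10⁻⁴ = 0.05264 m
Layer 5: 780 × 1.4×10⁻⁴ × 0.46 = 0.050232 m
Δh = 0.041184 + 0.32040 + 0.22776 + 0.05264 + 0.050232 = 0.692216 m

0.69 m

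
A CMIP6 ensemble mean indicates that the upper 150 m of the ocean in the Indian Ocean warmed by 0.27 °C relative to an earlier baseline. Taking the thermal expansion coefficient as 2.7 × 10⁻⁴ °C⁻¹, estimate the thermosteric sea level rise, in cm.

Δh = αΔT·H = 2.7×10⁻⁴ × 0.27 × 150 = 0.010935 m

Δh = 1.09 cm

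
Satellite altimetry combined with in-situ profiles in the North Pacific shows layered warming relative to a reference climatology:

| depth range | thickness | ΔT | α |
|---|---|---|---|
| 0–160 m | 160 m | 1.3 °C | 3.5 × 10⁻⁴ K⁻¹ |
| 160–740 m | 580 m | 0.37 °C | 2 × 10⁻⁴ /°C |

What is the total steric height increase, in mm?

3.5×10⁻⁴ × 1.3 × 160 = 0.07280 m
0.37 × 2×10⁻⁴ × 580 = 0.04292 m
Δh = 0.07280 + 0.04292 = 0.11572 m

Δh ≈ 116 mm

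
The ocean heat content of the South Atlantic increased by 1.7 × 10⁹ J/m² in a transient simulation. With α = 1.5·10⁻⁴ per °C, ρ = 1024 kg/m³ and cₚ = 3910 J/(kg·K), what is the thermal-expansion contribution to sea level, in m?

about 0.0637 m

Δh = αQ/(ρcₚ) = 1.5×10⁻⁴ × 1.7×10⁹ / (1024 × 3910) ≈ 0.063689 m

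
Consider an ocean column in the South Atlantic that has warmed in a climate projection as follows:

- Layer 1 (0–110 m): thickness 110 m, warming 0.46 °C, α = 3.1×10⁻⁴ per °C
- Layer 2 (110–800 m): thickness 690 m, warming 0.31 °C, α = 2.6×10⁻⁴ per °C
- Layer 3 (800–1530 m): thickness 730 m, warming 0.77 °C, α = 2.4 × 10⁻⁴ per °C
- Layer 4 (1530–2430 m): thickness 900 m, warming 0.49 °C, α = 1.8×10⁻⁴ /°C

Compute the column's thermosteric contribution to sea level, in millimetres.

110 × 0.46 × 3.1×10⁻⁴ = 0.015686 m
Layer 2: 0.31 × 690 × 2.6×10⁻⁴ = 0.055614 m
730 × 2.4×10⁻⁴ × 0.77 = 0.134904 m
Layer 4: 1.8×10⁻⁴ × 0.49 × 900 = 0.07938 m
Δh = 0.015686 + 0.055614 + 0.134904 + 0.07938 = 0.285584 m ≈ 286 mm

286 mm of thermosteric rise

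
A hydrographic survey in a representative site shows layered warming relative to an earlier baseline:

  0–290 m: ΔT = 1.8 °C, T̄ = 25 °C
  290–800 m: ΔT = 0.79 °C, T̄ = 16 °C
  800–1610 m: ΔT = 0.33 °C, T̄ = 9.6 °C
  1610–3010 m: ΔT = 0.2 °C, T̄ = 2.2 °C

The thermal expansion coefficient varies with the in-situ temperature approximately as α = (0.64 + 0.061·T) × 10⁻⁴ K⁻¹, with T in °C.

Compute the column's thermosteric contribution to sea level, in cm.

Layer 1: α = (0.64 + 0.061×25)×10⁻⁴ = 2.165×10⁻⁴ K⁻¹
Layer 2: α = (0.64 + 0.061×16)×10⁻⁴ = 1.616×10⁻⁴ K⁻¹
Layer 3: α = (0.64 + 0.061×9.6)×10⁻⁴ = 1.2256×10⁻⁴ K⁻¹
Layer 4: α = (0.64 + 0.061×2.2)×10⁻⁴ = 0.7742×10⁻⁴ K⁻¹
0–290 m: 290 × 1.8 × 2.165×10⁻⁴ = 0.113013 m
1.616×10⁻⁴ × 510 × 0.79 = 0.06510864 m
800–1610 m: 0.33 × 1.2256×10⁻⁴ × 810 = 0.032760288 m
Layer 4: 0.7742×10⁻⁴ × 1400 × 0.2 = 0.0216776 m
Δh = 0.113013 + 0.06510864 + 0.032760288 + 0.0216776 = 0.232559528 m ≈ 23 cm

23 cm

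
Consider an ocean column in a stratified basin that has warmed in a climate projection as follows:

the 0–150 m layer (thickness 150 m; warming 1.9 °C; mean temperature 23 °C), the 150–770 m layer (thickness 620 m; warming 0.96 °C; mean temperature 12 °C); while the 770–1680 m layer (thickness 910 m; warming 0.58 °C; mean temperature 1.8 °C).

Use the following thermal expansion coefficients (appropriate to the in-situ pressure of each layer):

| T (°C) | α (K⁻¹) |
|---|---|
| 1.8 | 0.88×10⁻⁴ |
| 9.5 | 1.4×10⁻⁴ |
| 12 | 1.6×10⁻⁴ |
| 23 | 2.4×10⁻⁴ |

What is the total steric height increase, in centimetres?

Layer 1 at 23 °C → α = 2.4×10⁻⁴ K⁻¹
Layer 2 at 12 °C → α = 1.6×10⁻⁴ K⁻¹
Layer 3 at 1.8 °C → α = 0.88×10⁻⁴ K⁻¹
0–150 m: 1.9 × 150 × 2.4×10⁻⁴ = 0.06840 m
Layer 2: 1.6×10⁻⁴ × 620 × 0.96 = 0.095232 m
910 × 0.88×10⁻⁴ × 0.58 = 0.0464464 m
Δh = 0.06840 + 0.095232 + 0.0464464 = 0.2100784 m

Δh = 21 cm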